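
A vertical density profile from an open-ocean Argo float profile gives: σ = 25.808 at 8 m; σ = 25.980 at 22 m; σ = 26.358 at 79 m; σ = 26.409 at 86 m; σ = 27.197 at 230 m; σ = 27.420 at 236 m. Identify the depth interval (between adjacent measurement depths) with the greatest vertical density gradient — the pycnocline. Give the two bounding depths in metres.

230–236 m

Compute the density gradient over each adjacent pair:
  8–22 m: Δρ/Δz = 0.172/14 = 0.012 kg m⁻⁴
  22–79 m: Δρ/Δz = 0.378/57 = 6.6 × 10⁻³ kg m⁻⁴
  79–86 m: Δρ/Δz = 0.051/7 = 7.3 × 10⁻³ kg m⁻⁴
  86–230 m: Δρ/Δz = 0.788/144 = 5.5 × 10⁻³ kg m⁻⁴
  230–236 m: Δρ/Δz = 0.223/6 = 0.037 kg m⁻⁴
The largest gradient is in the 230–236 m interval — the pycnocline.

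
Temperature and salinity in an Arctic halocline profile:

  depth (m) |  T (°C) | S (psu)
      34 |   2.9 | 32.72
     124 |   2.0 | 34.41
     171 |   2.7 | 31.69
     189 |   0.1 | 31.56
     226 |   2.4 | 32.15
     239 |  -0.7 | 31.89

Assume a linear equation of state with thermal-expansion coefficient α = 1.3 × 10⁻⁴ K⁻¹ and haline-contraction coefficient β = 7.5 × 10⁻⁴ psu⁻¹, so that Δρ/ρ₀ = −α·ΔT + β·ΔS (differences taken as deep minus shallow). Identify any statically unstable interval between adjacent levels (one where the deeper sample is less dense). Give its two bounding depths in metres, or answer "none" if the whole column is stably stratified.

124–171 m

Evaluate Δρ/ρ₀ = −αΔT + βΔS across each adjacent pair:
  34–124 m: −αΔT+βΔS = −(1.3 × 10⁻⁴)(-0.9)+(7.5 × 10⁻⁴)(+1.69) = 1.4 × 10⁻³ → stable
  124–171 m: −αΔT+βΔS = −(1.3 × 10⁻⁴)(+0.7)+(7.5 × 10⁻⁴)(-2.72) = -2.1 × 10⁻³ → UNSTABLE
  171–189 m: −αΔT+βΔS = −(1.3 × 10⁻⁴)(-2.6)+(7.5 × 10⁻⁴)(-0.13) = 2.4 × 10⁻⁴ → stable
  189–226 m: −αΔT+βΔS = −(1.3 × 10⁻⁴)(+2.3)+(7.5 × 10⁻⁴)(+0.59) = 1.4 × 10⁻⁴ → stable
  226–239 m: −αΔT+βΔS = −(1.3 × 10⁻⁴)(-3.1)+(7.5 × 10⁻⁴)(-0.26) = 2.1 × 10⁻⁴ → stable
The 124–171 m interval has Δρ < 0: lighter water underlies denser water.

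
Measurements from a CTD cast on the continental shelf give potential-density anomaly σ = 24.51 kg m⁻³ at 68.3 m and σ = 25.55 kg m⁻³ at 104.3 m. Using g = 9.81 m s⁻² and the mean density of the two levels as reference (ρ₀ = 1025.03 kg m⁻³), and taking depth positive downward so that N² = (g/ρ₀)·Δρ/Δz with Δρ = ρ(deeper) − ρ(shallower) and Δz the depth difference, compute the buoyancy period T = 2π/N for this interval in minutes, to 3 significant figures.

Δρ = 1025.55 − 1024.51 = 1.04 kg m⁻³ over Δz = 104.3 − 68.3 = 36 m.
N² = (9.81/1025.03) × (1.04/36) = 2.7648 × 10⁻⁴ s⁻².
N = √(2.7648 × 10⁻⁴) = 0.016628 rad s⁻¹, so T = 2π/N = 377.87 s = 6.2978 min ≈ 6.30 min.

6.30 min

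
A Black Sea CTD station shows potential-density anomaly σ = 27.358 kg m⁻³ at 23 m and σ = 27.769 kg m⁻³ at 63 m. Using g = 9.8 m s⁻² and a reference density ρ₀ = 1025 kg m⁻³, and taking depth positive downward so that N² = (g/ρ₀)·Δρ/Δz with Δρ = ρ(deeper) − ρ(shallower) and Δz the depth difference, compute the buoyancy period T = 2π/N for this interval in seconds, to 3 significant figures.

634 s

Δρ = 1027.769 − 1027.358 = 0.411 kg m⁻³ over Δz = 63 − 23 = 40 m.
N² = (9.8/1025) × (0.411/40) = 9.8239 × 10⁻⁵ s⁻².
N = √(9.8239 × 10⁻⁵) = 9.9116 × 10⁻³ rad s⁻¹, so T = 2π/N = 633.92 s ≈ 634 s.
A positive N² confirms static stability across the interval.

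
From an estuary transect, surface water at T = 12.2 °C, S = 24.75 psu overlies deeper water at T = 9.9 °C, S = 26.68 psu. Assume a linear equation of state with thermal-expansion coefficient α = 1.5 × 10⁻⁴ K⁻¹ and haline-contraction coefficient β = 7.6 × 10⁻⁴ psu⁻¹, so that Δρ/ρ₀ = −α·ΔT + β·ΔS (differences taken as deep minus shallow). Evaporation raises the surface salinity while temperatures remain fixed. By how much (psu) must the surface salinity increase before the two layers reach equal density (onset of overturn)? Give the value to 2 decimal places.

2.38 psu

Neutral buoyancy requires −α(T_deep − T_surf) + β(S_deep − S_surf′) = 0.
S_surf′ = S_deep − (α/β)·ΔT = 26.68 − (1.5 × 10⁻⁴/7.6 × 10⁻⁴)·(-2.3) = 27.1339 psu.
Increase required: 27.1339 − 24.75 = 2.3839 psu.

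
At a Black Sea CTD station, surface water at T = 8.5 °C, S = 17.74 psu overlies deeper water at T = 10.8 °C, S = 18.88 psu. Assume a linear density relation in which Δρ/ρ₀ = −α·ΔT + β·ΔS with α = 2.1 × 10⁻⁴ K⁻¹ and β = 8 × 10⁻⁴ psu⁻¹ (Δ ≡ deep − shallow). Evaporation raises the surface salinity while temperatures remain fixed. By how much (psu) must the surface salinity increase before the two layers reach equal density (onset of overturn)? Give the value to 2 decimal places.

0.54 psu

Neutral buoyancy requires −α(T_deep − T_surf) + β(S_deep − S_surf′) = 0.
S_surf′ = S_deep − (α/β)·ΔT = 18.88 − (2.1 × 10⁻⁴/8 × 10⁻⁴)·(+2.3) = 18.2762 psu.
Increase required: 18.2762 − 17.74 = 0.5362 psu.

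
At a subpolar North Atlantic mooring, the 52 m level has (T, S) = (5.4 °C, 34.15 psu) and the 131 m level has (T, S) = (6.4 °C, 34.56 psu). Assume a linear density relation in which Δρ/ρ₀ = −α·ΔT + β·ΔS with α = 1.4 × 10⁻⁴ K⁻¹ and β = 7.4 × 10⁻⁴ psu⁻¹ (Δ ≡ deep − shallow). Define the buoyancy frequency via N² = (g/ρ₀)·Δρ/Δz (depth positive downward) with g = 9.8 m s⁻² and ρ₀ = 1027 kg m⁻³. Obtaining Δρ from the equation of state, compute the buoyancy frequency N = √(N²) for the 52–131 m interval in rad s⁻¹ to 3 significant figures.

4.50 × 10⁻³ rad s⁻¹

ΔT = +1.0 K, ΔS = +0.41 psu (deep − shallow).
Δρ/ρ₀ = −αΔT + βΔS = -1.40 × 10⁻⁴ + 3.034 × 10⁻⁴ = 1.634 × 10⁻⁴, so Δρ ≈ 0.1678 kg m⁻³.
N² = (g/ρ₀)·Δρ/Δz = g·(Δρ/ρ₀)/Δz = 9.8 × 1.634 × 10⁻⁴ / 79 = 2.0270 × 10⁻⁵ s⁻².
N = √(2.0270 × 10⁻⁵) = 4.5022 × 10⁻³ rad s⁻¹ ≈ 4.50 × 10⁻³ rad s⁻¹.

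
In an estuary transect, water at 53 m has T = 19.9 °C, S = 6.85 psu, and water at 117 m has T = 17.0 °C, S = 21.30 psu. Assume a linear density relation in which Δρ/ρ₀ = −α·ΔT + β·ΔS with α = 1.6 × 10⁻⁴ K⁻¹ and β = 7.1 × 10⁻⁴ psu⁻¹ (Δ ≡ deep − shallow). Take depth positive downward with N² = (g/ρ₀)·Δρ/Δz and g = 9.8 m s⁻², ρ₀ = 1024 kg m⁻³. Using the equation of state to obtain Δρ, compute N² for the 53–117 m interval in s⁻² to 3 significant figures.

ΔT = -2.9 K, ΔS = +14.45 psu (deep − shallow).
Δρ/ρ₀ = −αΔT + βΔS = 4.64 × 10⁻⁴ + 0.0102595 = 0.0107235, so Δρ ≈ 10.98 kg m⁻³.
N² = (g/ρ₀)·Δρ/Δz = g·(Δρ/ρ₀)/Δz = 9.8 × 0.0107235 / 64 = 1.6420 × 10⁻³ s⁻² ≈ 1.64 × 10⁻³ s⁻².

1.64 × 10⁻³ s⁻²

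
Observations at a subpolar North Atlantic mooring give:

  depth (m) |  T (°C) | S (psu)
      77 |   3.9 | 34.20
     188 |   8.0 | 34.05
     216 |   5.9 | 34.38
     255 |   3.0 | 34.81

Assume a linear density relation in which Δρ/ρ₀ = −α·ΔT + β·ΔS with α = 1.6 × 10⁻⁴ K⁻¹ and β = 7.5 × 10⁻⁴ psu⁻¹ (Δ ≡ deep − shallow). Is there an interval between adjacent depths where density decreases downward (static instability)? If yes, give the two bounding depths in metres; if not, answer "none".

Evaluate Δρ/ρ₀ = −αΔT + βΔS across each adjacent pair:
  77–188 m: −αΔT+βΔS = −(1.6 × 10⁻⁴)(+4.1)+(7.5 × 10⁻⁴)(-0.15) = -7.7 × 10⁻⁴ → UNSTABLE
  188–216 m: −αΔT+βΔS = −(1.6 × 10⁻⁴)(-2.1)+(7.5 × 10⁻⁴)(+0.33) = 5.8 × 10⁻⁴ → stable
  216–255 m: −αΔT+βΔS = −(1.6 × 10⁻⁴)(-2.9)+(7.5 × 10⁻⁴)(+0.43) = 7.9 × 10⁻⁴ → stable
The 77–188 m interval has Δρ < 0: lighter water underlies denser water.

77–188 m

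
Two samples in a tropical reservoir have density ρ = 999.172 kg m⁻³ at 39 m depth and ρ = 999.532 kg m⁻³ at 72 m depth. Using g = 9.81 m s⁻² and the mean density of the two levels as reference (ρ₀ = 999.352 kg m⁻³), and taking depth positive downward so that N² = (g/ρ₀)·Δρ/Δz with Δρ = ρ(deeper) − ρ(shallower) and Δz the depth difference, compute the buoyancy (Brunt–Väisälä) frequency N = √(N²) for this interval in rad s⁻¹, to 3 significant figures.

0.0103 rad s⁻¹

Δρ = 999.532 − 999.172 = 0.360 kg m⁻³ over Δz = 72 − 39 = 33 m.
N² = (9.81/999.352) × (0.360/33) = 1.0709 × 10⁻⁴ s⁻².
N = √(1.0709 × 10⁻⁴) = 0.010348 rad s⁻¹ ≈ 0.0103 rad s⁻¹.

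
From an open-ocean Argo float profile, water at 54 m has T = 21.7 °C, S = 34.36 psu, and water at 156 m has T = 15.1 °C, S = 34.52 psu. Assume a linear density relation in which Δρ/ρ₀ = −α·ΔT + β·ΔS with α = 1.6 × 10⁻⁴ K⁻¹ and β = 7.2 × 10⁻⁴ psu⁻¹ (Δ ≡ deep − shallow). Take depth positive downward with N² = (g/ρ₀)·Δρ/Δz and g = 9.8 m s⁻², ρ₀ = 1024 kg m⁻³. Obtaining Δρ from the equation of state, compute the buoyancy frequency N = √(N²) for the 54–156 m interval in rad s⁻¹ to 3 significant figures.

0.0106 rad s⁻¹

ΔT = -6.6 K, ΔS = +0.16 psu (deep − shallow).
Δρ/ρ₀ = −αΔT + βΔS = 1.056 × 10⁻³ + 1.152 × 10⁻⁴ = 1.1712 × 10⁻³, so Δρ ≈ 1.199 kg m⁻³.
N² = (g/ρ₀)·Δρ/Δz = g·(Δρ/ρ₀)/Δz = 9.8 × 1.1712 × 10⁻³ / 102 = 1.1253 × 10⁻⁴ s⁻².
N = √(1.1253 × 10⁻⁴) = 0.010608 rad s⁻¹ ≈ 0.0106 rad s⁻¹.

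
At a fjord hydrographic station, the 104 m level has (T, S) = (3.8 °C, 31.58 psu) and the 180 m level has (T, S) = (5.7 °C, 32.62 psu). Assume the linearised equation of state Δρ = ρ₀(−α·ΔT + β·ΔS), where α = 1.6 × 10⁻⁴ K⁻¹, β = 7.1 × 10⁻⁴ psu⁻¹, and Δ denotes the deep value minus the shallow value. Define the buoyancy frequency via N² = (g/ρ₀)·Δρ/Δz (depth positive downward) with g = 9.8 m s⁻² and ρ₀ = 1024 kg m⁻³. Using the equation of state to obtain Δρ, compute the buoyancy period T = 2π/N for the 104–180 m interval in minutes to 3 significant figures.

14.0 min

ΔT = +1.9 K, ΔS = +1.04 psu (deep − shallow).
Δρ/ρ₀ = −αΔT + βΔS = -3.04 × 10⁻⁴ + 7.384 × 10⁻⁴ = 4.344 × 10⁻⁴, so Δρ ≈ 0.4448 kg m⁻³.
N² = (g/ρ₀)·Δρ/Δz = g·(Δρ/ρ₀)/Δz = 9.8 × 4.344 × 10⁻⁴ / 76 = 5.6015 × 10⁻⁵ s⁻².
N = √(5.6015 × 10⁻⁵) = 7.4843 × 10⁻³ rad s⁻¹ → T = 2π/N = 839.52 s = 13.992 min ≈ 14.0 min.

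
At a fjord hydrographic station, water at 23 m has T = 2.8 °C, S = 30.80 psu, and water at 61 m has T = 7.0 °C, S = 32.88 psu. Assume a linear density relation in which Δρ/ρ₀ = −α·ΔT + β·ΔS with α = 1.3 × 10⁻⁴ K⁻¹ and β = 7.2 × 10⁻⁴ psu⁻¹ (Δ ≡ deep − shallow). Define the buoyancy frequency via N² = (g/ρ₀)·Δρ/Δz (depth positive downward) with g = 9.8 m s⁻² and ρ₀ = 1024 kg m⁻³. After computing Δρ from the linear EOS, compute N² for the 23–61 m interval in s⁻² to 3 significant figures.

ΔT = +4.2 K, ΔS = +2.08 psu (deep − shallow).
Δρ/ρ₀ = −αΔT + βΔS = -5.46 × 10⁻⁴ + 1.4976 × 10⁻³ = 9.516 × 10⁻⁴, so Δρ ≈ 0.9744 kg m⁻³.
N² = (g/ρ₀)·Δρ/Δz = g·(Δρ/ρ₀)/Δz = 9.8 × 9.516 × 10⁻⁴ / 38 = 2.4541 × 10⁻⁴ s⁻² ≈ 2.45 × 10⁻⁴ s⁻².

2.45 × 10⁻⁴ s⁻²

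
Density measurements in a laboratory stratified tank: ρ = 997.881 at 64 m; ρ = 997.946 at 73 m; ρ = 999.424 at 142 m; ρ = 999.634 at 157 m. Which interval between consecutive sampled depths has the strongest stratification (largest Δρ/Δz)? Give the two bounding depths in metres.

73–142 m

Compute the density gradient over each adjacent pair:
  64–73 m: Δρ/Δz = 0.065/9 = 7.2 × 10⁻³ kg m⁻⁴
  73–142 m: Δρ/Δz = 1.478/69 = 0.021 kg m⁻⁴
  142–157 m: Δρ/Δz = 0.210/15 = 0.014 kg m⁻⁴
The largest gradient is in the 73–142 m interval — the pycnocline.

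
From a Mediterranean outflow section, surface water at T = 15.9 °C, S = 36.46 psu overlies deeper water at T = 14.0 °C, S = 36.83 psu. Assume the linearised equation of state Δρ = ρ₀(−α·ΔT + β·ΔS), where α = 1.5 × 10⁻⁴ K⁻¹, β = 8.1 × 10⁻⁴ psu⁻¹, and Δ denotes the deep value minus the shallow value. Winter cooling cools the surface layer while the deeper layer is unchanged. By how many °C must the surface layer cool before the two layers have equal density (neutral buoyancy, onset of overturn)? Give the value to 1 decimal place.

Neutral buoyancy requires Δρ = 0, i.e. −α(T_deep − T_surf′) + β(S_deep − S_surf) = 0.
T_surf′ = T_deep − (β/α)·ΔS = 14.0 − (8.1 × 10⁻⁴/1.5 × 10⁻⁴)·(+0.37) = 12.002 °C.
Cooling required: 15.9 − (12.002) = 3.898 °C.

3.9 °C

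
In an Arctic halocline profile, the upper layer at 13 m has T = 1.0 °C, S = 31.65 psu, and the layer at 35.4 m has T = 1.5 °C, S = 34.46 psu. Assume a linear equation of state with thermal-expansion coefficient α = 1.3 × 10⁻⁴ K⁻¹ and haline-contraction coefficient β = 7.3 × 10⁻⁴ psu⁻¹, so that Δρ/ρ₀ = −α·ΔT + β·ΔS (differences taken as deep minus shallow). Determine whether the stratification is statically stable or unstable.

ΔT = 1.5 − 1.0 = +0.5 K and ΔS = 34.46 − 31.65 = +2.81 psu (deep − shallow).
−αΔT = -6.50 × 10⁻⁵; βΔS = 2.0513 × 10⁻³; sum Δρ/ρ₀ = 1.9863 × 10⁻³.
Δρ/ρ₀ > 0, so Δρ > 0: deeper water is denser → statically stable.

stable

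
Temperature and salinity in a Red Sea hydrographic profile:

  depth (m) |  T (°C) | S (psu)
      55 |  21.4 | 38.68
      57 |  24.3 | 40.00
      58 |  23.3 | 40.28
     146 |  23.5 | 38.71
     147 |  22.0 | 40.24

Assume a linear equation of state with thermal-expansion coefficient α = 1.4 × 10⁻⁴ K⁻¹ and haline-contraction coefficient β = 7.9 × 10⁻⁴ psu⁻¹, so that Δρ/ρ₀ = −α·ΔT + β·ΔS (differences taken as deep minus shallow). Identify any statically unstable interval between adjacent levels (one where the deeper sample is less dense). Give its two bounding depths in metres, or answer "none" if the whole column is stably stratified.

Evaluate Δρ/ρ₀ = −αΔT + βΔS across each adjacent pair:
  55–57 m: −αΔT+βΔS = −(1.4 × 10⁻⁴)(+2.9)+(7.9 × 10⁻⁴)(+1.32) = 6.4 × 10⁻⁴ → stable
  57–58 m: −αΔT+βΔS = −(1.4 × 10⁻⁴)(-1.0)+(7.9 × 10⁻⁴)(+0.28) = 3.6 × 10⁻⁴ → stable
  58–146 m: −αΔT+βΔS = −(1.4 × 10⁻⁴)(+0.2)+(7.9 × 10⁻⁴)(-1.57) = -1.3 × 10⁻³ → UNSTABLE
  146–147 m: −αΔT+βΔS = −(1.4 × 10⁻⁴)(-1.5)+(7.9 × 10⁻⁴)(+1.53) = 1.4 × 10⁻³ → stable
The 58–146 m interval has Δρ < 0: lighter water underlies denser water.

58–146 m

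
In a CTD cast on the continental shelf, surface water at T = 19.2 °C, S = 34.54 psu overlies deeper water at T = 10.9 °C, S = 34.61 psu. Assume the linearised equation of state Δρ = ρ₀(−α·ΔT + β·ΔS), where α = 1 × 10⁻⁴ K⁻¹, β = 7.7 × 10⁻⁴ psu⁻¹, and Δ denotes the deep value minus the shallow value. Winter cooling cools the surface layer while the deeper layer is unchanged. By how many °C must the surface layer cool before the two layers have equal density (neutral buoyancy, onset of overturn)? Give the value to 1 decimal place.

Neutral buoyancy requires Δρ = 0, i.e. −α(T_deep − T_surf′) + β(S_deep − S_surf) = 0.
T_surf′ = T_deep − (β/α)·ΔS = 10.9 − (7.7 × 10⁻⁴/1 × 10⁻⁴)·(+0.07) = 10.361 °C.
Cooling required: 19.2 − (10.361) = 8.839 °C.

8.8 °C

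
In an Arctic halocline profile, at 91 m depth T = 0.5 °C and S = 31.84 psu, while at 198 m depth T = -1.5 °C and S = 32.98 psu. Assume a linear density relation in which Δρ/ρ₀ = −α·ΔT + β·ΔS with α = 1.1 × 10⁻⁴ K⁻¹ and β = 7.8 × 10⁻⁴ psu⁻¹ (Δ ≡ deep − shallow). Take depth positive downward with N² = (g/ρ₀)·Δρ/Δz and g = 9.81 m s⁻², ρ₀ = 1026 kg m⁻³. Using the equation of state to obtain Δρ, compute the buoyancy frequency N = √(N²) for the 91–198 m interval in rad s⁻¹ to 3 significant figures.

0.0101 rad s⁻¹

ΔT = -2.0 K, ΔS = +1.14 psu (deep − shallow).
Δρ/ρ₀ = −αΔT + βΔS = 2.20 × 10⁻⁴ + 8.892 × 10⁻⁴ = 1.1092 × 10⁻³, so Δρ ≈ 1.138 kg m⁻³.
N² = (g/ρ₀)·Δρ/Δz = g·(Δρ/ρ₀)/Δz = 9.81 × 1.1092 × 10⁻³ / 107 = 1.0169 × 10⁻⁴ s⁻².
N = √(1.0169 × 10⁻⁴) = 0.010084 rad s⁻¹ ≈ 0.0101 rad s⁻¹.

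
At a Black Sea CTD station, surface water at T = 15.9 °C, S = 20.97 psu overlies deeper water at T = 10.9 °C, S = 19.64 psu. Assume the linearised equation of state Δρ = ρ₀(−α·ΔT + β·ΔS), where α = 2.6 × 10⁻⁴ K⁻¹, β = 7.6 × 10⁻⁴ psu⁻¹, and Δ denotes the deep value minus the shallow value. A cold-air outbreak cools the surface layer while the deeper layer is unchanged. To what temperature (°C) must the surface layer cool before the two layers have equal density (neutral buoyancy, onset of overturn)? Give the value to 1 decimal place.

Neutral buoyancy requires Δρ = 0, i.e. −α(T_deep − T_surf′) + β(S_deep − S_surf) = 0.
T_surf′ = T_deep − (β/α)·ΔS = 10.9 − (7.6 × 10⁻⁴/2.6 × 10⁻⁴)·(-1.33) = 14.788 °C.
Cooling required: 15.9 − (14.788) = 1.112 °C.

14.8 °C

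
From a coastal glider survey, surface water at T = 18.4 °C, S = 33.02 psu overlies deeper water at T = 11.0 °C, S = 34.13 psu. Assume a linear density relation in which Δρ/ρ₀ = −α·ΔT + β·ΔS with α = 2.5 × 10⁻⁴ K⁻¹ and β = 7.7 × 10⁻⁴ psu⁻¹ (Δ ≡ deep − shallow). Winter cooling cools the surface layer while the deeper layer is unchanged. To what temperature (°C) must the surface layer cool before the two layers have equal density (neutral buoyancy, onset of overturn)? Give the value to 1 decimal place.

7.6 °C

Neutral buoyancy requires Δρ = 0, i.e. −α(T_deep − T_surf′) + β(S_deep − S_surf) = 0.
T_surf′ = T_deep − (β/α)·ΔS = 11.0 − (7.7 × 10⁻⁴/2.5 × 10⁻⁴)·(+1.11) = 7.581 °C.
Cooling required: 18.4 − (7.581) = 10.819 °C.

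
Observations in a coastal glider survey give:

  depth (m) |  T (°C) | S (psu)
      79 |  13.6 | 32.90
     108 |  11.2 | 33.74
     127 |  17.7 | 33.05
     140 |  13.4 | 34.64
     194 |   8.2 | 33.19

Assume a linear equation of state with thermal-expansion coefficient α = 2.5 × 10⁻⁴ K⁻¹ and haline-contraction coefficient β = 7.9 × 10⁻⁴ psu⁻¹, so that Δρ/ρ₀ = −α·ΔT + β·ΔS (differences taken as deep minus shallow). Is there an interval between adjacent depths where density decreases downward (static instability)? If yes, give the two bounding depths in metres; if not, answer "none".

Evaluate Δρ/ρ₀ = −αΔT + βΔS across each adjacent pair:
  79–108 m: −αΔT+βΔS = −(2.5 × 10⁻⁴)(-2.4)+(7.9 × 10⁻⁴)(+0.84) = 1.3 × 10⁻³ → stable
  108–127 m: −αΔT+βΔS = −(2.5 × 10⁻⁴)(+6.5)+(7.9 × 10⁻⁴)(-0.69) = -2.2 × 10⁻³ → UNSTABLE
  127–140 m: −αΔT+βΔS = −(2.5 × 10⁻⁴)(-4.3)+(7.9 × 10⁻⁴)(+1.59) = 2.3 × 10⁻³ → stable
  140–194 m: −αΔT+βΔS = −(2.5 × 10⁻⁴)(-5.2)+(7.9 × 10⁻⁴)(-1.45) = 1.5 × 10⁻⁴ → stable
The 108–127 m interval has Δρ < 0: lighter water underlies denser water.

108–127 m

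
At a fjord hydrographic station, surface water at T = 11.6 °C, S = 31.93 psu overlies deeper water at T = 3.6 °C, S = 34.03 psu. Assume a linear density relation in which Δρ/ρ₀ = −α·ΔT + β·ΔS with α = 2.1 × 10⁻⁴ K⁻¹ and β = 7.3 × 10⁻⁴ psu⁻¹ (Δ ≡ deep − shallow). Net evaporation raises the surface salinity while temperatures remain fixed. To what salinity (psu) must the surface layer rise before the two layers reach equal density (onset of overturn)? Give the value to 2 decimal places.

Neutral buoyancy requires −α(T_deep − T_surf) + β(S_deep − S_surf′) = 0.
S_surf′ = S_deep − (α/β)·ΔT = 34.03 − (2.1 × 10⁻⁴/7.3 × 10⁻⁴)·(-8.0) = 36.3314 psu.
Increase required: 36.3314 − 31.93 = 4.4014 psu.

36.33 psu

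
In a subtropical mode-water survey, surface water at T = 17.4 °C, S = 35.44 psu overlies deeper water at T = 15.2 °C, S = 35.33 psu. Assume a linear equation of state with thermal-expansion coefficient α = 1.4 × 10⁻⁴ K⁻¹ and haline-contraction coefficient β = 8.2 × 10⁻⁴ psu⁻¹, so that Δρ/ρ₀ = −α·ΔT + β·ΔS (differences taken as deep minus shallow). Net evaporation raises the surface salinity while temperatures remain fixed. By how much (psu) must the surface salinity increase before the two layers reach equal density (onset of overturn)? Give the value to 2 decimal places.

0.27 psu

Neutral buoyancy requires −α(T_deep − T_surf) + β(S_deep − S_surf′) = 0.
S_surf′ = S_deep − (α/β)·ΔT = 35.33 − (1.4 × 10⁻⁴/8.2 × 10⁻⁴)·(-2.2) = 35.7056 psu.
Increase required: 35.7056 − 35.44 = 0.2656 psu.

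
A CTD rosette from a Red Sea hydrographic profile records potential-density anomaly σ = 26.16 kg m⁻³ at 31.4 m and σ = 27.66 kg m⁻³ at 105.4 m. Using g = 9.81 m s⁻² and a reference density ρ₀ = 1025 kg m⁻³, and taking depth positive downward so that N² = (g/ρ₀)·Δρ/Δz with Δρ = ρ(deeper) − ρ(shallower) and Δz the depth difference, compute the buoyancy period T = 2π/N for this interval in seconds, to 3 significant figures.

Δρ = 1027.66 − 1026.16 = 1.50 kg m⁻³ over Δz = 105.4 − 31.4 = 74 m.
N² = (9.81/1025) × (1.50/74) = 1.9400 × 10⁻⁴ s⁻².
N = √(1.9400 × 10⁻⁴) = 0.013928 rad s⁻¹, so T = 2π/N = 451.12 s ≈ 451 s.

451 s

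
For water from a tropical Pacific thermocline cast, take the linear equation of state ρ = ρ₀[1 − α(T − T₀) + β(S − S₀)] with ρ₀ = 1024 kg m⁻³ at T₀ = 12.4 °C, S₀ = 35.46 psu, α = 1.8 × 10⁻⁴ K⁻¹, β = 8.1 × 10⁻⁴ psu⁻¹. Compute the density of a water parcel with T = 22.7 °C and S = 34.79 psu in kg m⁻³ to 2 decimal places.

1021.55 kg m⁻³

T − T₀ = +10.3 K, S − S₀ = -0.67 psu.
Bracket = 1 − α·(+10.3) + β·(-0.67) = 1 + (-2.3967 × 10⁻³) = 0.9976033.
ρ = 1024 × 0.9976033 = 1021.55 kg m⁻³.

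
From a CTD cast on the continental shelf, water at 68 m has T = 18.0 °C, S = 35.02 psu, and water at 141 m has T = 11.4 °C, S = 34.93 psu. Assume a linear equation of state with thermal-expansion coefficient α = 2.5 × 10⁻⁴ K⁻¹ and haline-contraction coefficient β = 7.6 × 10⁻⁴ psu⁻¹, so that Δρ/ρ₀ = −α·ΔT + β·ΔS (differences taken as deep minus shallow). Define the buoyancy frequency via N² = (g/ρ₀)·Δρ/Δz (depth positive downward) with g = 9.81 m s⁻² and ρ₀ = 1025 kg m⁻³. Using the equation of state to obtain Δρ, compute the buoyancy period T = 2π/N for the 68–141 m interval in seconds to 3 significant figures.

431 s

ΔT = -6.6 K, ΔS = -0.09 psu (deep − shallow).
Δρ/ρ₀ = −αΔT + βΔS = 1.65 × 10⁻³ − 6.84 × 10⁻⁵ = 1.5816 × 10⁻³, so Δρ ≈ 1.621 kg m⁻³.
N² = (g/ρ₀)·Δρ/Δz = g·(Δρ/ρ₀)/Δz = 9.81 × 1.5816 × 10⁻³ / 73 = 2.1254 × 10⁻⁴ s⁻².
N = √(2.1254 × 10⁻⁴) = 0.014579 rad s⁻¹ → T = 2π/N = 430.98 s ≈ 431 s.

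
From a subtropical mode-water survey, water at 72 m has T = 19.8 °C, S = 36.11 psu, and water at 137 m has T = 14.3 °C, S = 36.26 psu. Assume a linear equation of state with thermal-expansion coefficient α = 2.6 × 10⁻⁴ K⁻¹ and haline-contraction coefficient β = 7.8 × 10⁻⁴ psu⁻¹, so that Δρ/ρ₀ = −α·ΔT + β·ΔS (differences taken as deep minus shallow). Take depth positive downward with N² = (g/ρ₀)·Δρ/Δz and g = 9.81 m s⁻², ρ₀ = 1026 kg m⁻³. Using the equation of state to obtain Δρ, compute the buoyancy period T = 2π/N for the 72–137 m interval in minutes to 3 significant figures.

ΔT = -5.5 K, ΔS = +0.15 psu (deep − shallow).
Δρ/ρ₀ = −αΔT + βΔS = 1.43 × 10⁻³ + 1.17 × 10⁻⁴ = 1.547 × 10⁻³, so Δρ ≈ 1.587 kg m⁻³.
N² = (g/ρ₀)·Δρ/Δz = g·(Δρ/ρ₀)/Δz = 9.81 × 1.547 × 10⁻³ / 65 = 2.3348 × 10⁻⁴ s⁻².
N = √(2.3348 × 10⁻⁴) = 0.015280 rad s⁻¹ → T = 2π/N = 411.20 s = 6.8533 min ≈ 6.85 min.

6.85 min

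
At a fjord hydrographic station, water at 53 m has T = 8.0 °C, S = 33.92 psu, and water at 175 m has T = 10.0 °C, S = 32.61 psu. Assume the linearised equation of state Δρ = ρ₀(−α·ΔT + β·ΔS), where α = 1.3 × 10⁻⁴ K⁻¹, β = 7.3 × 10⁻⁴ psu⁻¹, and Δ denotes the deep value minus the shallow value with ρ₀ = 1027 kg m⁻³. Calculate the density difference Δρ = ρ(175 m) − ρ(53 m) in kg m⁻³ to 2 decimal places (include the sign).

ΔT = +2.0 K, ΔS = -1.31 psu (deep − shallow).
Δρ/ρ₀ = −(1.3 × 10⁻⁴)(+2.0) + (7.3 × 10⁻⁴)(-1.31) = -1.2163 × 10⁻³.
Δρ = 1027 × (-1.2163 × 10⁻³) = -1.25 kg m⁻³.
Negative Δρ: lighter below, statically unstable.

-1.25 kg m⁻³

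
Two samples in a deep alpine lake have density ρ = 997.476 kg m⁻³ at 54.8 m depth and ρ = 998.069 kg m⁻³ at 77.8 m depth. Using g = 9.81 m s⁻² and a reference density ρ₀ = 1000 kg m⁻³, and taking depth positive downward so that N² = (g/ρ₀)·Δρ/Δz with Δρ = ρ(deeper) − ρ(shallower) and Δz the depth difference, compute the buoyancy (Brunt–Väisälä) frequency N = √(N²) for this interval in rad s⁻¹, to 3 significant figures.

Δρ = 998.069 − 997.476 = 0.593 kg m⁻³ over Δz = 77.8 − 54.8 = 23 m.
N² = (9.81/1000) × (0.593/23) = 2.5293 × 10⁻⁴ s⁻².
N = √(2.5293 × 10⁻⁴) = 0.015904 rad s⁻¹ ≈ 0.0159 rad s⁻¹.
A positive N² confirms static stability across the interval.

0.0159 rad s⁻¹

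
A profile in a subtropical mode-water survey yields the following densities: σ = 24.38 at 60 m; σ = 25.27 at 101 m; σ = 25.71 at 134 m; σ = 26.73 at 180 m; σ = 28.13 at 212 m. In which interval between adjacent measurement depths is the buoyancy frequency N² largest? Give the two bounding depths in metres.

Compute the density gradient over each adjacent pair:
  60–101 m: Δρ/Δz = 0.89/41 = 0.022 kg m⁻⁴
  101–134 m: Δρ/Δz = 0.44/33 = 0.013 kg m⁻⁴
  134–180 m: Δρ/Δz = 1.02/46 = 0.022 kg m⁻⁴
  180–212 m: Δρ/Δz = 1.40/32 = 0.044 kg m⁻⁴
The largest gradient is in the 180–212 m interval — the pycnocline.

180–212 m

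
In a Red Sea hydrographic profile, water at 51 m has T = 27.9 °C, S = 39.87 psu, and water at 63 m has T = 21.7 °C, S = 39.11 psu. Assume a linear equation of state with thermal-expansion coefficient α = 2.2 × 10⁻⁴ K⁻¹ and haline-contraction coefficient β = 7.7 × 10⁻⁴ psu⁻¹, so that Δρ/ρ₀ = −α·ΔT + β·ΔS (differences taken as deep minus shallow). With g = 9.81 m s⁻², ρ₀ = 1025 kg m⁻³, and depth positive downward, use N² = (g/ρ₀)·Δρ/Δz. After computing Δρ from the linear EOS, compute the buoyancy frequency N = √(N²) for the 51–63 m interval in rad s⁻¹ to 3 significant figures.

ΔT = -6.2 K, ΔS = -0.76 psu (deep − shallow).
Δρ/ρ₀ = −αΔT + βΔS = 1.364 × 10⁻³ − 5.852 × 10⁻⁴ = 7.788 × 10⁻⁴, so Δρ ≈ 0.7983 kg m⁻³.
N² = (g/ρ₀)·Δρ/Δz = g·(Δρ/ρ₀)/Δz = 9.81 × 7.788 × 10⁻⁴ / 12 = 6.3667 × 10⁻⁴ s⁻².
N = √(6.3667 × 10⁻⁴) = 0.025232 rad s⁻¹ ≈ 0.0252 rad s⁻¹.

0.0252 rad s⁻¹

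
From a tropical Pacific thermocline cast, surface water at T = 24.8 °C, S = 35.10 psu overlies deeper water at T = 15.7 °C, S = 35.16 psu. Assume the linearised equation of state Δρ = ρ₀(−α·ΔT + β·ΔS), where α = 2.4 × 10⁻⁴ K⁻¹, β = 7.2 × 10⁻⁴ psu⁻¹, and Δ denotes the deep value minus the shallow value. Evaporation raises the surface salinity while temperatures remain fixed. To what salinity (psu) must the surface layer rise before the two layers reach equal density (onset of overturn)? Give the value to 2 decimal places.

38.19 psu

Neutral buoyancy requires −α(T_deep − T_surf) + β(S_deep − S_surf′) = 0.
S_surf′ = S_deep − (α/β)·ΔT = 35.16 − (2.4 × 10⁻⁴/7.2 × 10⁻⁴)·(-9.1) = 38.1933 psu.
Increase required: 38.1933 − 35.10 = 3.0933 psu.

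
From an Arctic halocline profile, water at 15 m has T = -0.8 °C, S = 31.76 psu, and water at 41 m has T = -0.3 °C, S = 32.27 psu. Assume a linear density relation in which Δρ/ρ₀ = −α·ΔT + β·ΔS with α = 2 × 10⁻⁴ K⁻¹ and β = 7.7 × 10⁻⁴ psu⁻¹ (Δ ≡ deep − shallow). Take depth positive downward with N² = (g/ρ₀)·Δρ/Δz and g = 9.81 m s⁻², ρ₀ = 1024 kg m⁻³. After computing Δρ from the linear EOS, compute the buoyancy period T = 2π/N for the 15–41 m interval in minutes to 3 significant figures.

9.96 min

ΔT = +0.5 K, ΔS = +0.51 psu (deep − shallow).
Δρ/ρ₀ = −αΔT + βΔS = -1.00 × 10⁻⁴ + 3.927 × 10⁻⁴ = 2.927 × 10⁻⁴, so Δρ ≈ 0.2997 kg m⁻³.
N² = (g/ρ₀)·Δρ/Δz = g·(Δρ/ρ₀)/Δz = 9.81 × 2.927 × 10⁻⁴ / 26 = 1.1044 × 10⁻⁴ s⁻².
N = √(1.1044 × 10⁻⁴) = 0.010509 rad s⁻¹ → T = 2π/N = 597.89 s = 9.9648 min ≈ 9.96 min.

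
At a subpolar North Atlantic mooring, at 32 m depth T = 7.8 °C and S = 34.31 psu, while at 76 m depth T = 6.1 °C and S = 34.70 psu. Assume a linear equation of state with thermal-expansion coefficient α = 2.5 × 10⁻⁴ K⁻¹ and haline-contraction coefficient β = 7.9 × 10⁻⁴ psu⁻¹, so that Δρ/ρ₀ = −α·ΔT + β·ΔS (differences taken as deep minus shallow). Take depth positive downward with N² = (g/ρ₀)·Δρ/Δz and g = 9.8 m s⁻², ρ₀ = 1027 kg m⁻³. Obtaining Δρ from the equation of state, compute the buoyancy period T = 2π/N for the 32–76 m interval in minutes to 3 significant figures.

8.20 min

ΔT = -1.7 K, ΔS = +0.39 psu (deep − shallow).
Δρ/ρ₀ = −αΔT + βΔS = 4.25 × 10⁻⁴ + 3.081 × 10⁻⁴ = 7.331 × 10⁻⁴, so Δρ ≈ 0.7529 kg m⁻³.
N² = (g/ρ₀)·Δρ/Δz = g·(Δρ/ρ₀)/Δz = 9.8 × 7.331 × 10⁻⁴ / 44 = 1.6328 × 10⁻⁴ s⁻².
N = √(1.6328 × 10⁻⁴) = 0.012778 rad s⁻¹ → T = 2π/N = 491.72 s = 8.1953 min ≈ 8.20 min.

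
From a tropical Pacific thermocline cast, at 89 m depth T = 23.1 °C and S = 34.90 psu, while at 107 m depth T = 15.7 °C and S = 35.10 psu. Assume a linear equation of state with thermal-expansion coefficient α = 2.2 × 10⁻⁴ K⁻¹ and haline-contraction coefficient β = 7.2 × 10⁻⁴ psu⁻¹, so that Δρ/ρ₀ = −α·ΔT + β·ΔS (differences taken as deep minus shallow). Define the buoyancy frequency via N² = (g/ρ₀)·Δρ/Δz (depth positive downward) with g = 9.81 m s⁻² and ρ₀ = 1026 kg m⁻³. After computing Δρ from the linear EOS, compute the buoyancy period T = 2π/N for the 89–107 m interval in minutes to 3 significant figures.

3.37 min

ΔT = -7.4 K, ΔS = +0.20 psu (deep − shallow).
Δρ/ρ₀ = −αΔT + βΔS = 1.628 × 10⁻³ + 1.44 × 10⁻⁴ = 1.772 × 10⁻³, so Δρ ≈ 1.818 kg m⁻³.
N² = (g/ρ₀)·Δρ/Δz = g·(Δρ/ρ₀)/Δz = 9.81 × 1.772 × 10⁻³ / 18 = 9.6574 × 10⁻⁴ s⁻².
N = √(9.6574 × 10⁻⁴) = 0.031076 rad s⁻¹ → T = 2π/N = 202.19 s = 3.3698 min ≈ 3.37 min.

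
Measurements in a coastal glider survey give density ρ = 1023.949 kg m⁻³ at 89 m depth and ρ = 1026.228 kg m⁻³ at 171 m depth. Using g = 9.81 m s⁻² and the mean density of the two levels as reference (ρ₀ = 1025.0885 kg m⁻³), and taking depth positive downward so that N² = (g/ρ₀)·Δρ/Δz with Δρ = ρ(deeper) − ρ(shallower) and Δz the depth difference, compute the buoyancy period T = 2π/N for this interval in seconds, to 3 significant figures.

Δρ = 1026.228 − 1023.949 = 2.279 kg m⁻³ over Δz = 171 − 89 = 82 m.
N² = (9.81/1025.0885) × (2.279/82) = 2.6597 × 10⁻⁴ s⁻².
N = √(2.6597 × 10⁻⁴) = 0.016309 rad s⁻¹, so T = 2π/N = 385.26 s ≈ 385 s.

385 s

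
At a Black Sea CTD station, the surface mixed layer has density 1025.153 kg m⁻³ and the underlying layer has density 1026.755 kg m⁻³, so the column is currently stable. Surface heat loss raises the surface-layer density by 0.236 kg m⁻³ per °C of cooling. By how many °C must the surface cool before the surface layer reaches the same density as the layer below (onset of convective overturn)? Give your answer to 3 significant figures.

6.79 °C

Density deficit of the surface layer: 1026.755 − 1025.153 = 1.602 kg m⁻³.
Required change = 1.602 / 0.236 = 6.79 °C.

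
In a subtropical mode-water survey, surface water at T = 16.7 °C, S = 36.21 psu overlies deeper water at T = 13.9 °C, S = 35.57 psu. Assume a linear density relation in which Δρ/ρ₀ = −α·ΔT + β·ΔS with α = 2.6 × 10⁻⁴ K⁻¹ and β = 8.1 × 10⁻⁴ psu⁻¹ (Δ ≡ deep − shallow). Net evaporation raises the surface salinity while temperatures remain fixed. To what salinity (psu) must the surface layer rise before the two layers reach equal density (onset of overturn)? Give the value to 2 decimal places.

36.47 psu

Neutral buoyancy requires −α(T_deep − T_surf) + β(S_deep − S_surf′) = 0.
S_surf′ = S_deep − (α/β)·ΔT = 35.57 − (2.6 × 10⁻⁴/8.1 × 10⁻⁴)·(-2.8) = 36.4688 psu.
Increase required: 36.4688 − 36.21 = 0.2588 psu.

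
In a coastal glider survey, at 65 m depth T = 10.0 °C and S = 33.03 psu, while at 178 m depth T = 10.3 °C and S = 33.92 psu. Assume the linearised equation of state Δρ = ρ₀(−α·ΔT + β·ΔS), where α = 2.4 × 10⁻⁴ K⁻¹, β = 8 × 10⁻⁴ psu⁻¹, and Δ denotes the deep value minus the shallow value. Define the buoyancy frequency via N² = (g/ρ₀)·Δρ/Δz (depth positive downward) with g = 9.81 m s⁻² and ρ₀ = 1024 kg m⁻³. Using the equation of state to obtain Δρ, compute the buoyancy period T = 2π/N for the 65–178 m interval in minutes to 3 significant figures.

14.0 min

ΔT = +0.3 K, ΔS = +0.89 psu (deep − shallow).
Δρ/ρ₀ = −αΔT + βΔS = -7.20 × 10⁻⁵ + 7.12 × 10⁻⁴ = 6.40 × 10⁻⁴, so Δρ ≈ 0.6554 kg m⁻³.
N² = (g/ρ₀)·Δρ/Δz = g·(Δρ/ρ₀)/Δz = 9.81 × 6.40 × 10⁻⁴ / 113 = 5.5561 × 10⁻⁵ s⁻².
N = √(5.5561 × 10⁻⁵) = 7.4539 × 10⁻³ rad s⁻¹ → T = 2π/N = 842.94 s = 14.049 min ≈ 14.0 min.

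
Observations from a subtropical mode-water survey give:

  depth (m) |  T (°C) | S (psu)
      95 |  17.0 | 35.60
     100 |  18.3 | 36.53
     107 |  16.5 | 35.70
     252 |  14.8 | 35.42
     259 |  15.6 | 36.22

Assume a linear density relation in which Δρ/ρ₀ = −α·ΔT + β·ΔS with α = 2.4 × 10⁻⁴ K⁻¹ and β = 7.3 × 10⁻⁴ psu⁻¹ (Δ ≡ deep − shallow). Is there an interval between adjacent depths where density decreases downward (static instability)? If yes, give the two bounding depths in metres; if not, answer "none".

100–107 m

Evaluate Δρ/ρ₀ = −αΔT + βΔS across each adjacent pair:
  95–100 m: −αΔT+βΔS = −(2.4 × 10⁻⁴)(+1.3)+(7.3 × 10⁻⁴)(+0.93) = 3.7 × 10⁻⁴ → stable
  100–107 m: −αΔT+βΔS = −(2.4 × 10⁻⁴)(-1.8)+(7.3 × 10⁻⁴)(-0.83) = -1.7 × 10⁻⁴ → UNSTABLE
  107–252 m: −αΔT+βΔS = −(2.4 × 10⁻⁴)(-1.7)+(7.3 × 10⁻⁴)(-0.28) = 2.0 × 10⁻⁴ → stable
  252–259 m: −αΔT+βΔS = −(2.4 × 10⁻⁴)(+0.8)+(7.3 × 10⁻⁴)(+0.80) = 3.9 × 10⁻⁴ → stable
The 100–107 m interval has Δρ < 0: lighter water underlies denser water.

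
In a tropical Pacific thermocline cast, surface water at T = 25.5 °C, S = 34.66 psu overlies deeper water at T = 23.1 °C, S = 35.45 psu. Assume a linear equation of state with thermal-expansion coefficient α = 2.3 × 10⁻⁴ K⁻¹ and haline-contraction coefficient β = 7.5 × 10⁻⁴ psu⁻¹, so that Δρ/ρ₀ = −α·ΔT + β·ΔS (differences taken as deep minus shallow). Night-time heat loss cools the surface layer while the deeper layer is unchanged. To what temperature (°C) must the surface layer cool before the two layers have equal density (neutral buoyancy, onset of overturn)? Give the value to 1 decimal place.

Neutral buoyancy requires Δρ = 0, i.e. −α(T_deep − T_surf′) + β(S_deep − S_surf) = 0.
T_surf′ = T_deep − (β/α)·ΔS = 23.1 − (7.5 × 10⁻⁴/2.3 × 10⁻⁴)·(+0.79) = 20.524 °C.
Cooling required: 25.5 − (20.524) = 4.976 °C.

20.5 °C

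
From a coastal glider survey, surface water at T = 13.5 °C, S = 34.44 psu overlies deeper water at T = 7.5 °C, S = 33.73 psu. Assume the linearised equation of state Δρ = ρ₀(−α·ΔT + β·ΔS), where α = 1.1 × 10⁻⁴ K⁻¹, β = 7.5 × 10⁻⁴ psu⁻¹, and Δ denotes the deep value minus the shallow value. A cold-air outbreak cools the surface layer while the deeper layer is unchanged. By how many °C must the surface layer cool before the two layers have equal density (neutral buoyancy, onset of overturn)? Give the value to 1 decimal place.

1.2 °C

Neutral buoyancy requires Δρ = 0, i.e. −α(T_deep − T_surf′) + β(S_deep − S_surf) = 0.
T_surf′ = T_deep − (β/α)·ΔS = 7.5 − (7.5 × 10⁻⁴/1.1 × 10⁻⁴)·(-0.71) = 12.341 °C.
Cooling required: 13.5 − (12.341) = 1.159 °C.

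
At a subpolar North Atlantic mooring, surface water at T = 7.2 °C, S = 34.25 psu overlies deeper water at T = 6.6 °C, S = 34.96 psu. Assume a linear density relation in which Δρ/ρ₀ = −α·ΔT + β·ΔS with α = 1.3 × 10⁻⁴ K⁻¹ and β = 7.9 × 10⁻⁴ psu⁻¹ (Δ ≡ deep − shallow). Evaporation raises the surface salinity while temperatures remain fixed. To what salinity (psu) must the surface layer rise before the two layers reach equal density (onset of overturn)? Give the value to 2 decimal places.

Neutral buoyancy requires −α(T_deep − T_surf) + β(S_deep − S_surf′) = 0.
S_surf′ = S_deep − (α/β)·ΔT = 34.96 − (1.3 × 10⁻⁴/7.9 × 10⁻⁴)·(-0.6) = 35.0587 psu.
Increase required: 35.0587 − 34.25 = 0.8087 psu.

35.06 psu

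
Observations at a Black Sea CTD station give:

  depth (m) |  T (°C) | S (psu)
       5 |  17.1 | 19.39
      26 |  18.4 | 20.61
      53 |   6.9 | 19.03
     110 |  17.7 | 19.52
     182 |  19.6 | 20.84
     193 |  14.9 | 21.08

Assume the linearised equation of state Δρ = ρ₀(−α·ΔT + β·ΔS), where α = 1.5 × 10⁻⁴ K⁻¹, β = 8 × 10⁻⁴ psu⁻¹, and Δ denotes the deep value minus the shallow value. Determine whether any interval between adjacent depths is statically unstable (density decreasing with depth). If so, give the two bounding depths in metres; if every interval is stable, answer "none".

Evaluate Δρ/ρ₀ = −αΔT + βΔS across each adjacent pair:
  5–26 m: −αΔT+βΔS = −(1.5 × 10⁻⁴)(+1.3)+(8 × 10⁻⁴)(+1.22) = 7.8 × 10⁻⁴ → stable
  26–53 m: −αΔT+βΔS = −(1.5 × 10⁻⁴)(-11.5)+(8 × 10⁻⁴)(-1.58) = 4.6 × 10⁻⁴ → stable
  53–110 m: −αΔT+βΔS = −(1.5 × 10⁻⁴)(+10.8)+(8 × 10⁻⁴)(+0.49) = -1.2 × 10⁻³ → UNSTABLE
  110–182 m: −αΔT+βΔS = −(1.5 × 10⁻⁴)(+1.9)+(8 × 10⁻⁴)(+1.32) = 7.7 × 10⁻⁴ → stable
  182–193 m: −αΔT+βΔS = −(1.5 × 10⁻⁴)(-4.7)+(8 × 10⁻⁴)(+0.24) = 9.0 × 10⁻⁴ → stable
The 53–110 m interval has Δρ < 0: lighter water underlies denser water.

53–110 m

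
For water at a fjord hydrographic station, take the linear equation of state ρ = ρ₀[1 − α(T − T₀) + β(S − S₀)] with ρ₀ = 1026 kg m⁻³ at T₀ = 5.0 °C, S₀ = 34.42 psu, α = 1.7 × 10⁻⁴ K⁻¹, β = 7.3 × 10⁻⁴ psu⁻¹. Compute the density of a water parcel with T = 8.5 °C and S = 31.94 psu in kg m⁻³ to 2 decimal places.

1023.53 kg m⁻³

T − T₀ = +3.5 K, S − S₀ = -2.48 psu.
Bracket = 1 − α·(+3.5) + β·(-2.48) = 1 + (-2.4054 × 10⁻³) = 0.9975946.
ρ = 1026 × 0.9975946 = 1023.53 kg m⁻³.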